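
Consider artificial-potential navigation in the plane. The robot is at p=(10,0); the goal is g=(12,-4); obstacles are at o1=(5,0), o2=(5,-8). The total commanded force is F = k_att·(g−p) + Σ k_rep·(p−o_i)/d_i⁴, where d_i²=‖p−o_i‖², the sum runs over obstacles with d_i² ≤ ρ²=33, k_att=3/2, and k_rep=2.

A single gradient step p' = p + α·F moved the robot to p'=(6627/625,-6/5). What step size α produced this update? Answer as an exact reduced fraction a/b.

α = 1/5

F_att = 3/2·(g−p) = 3/2·(2,-4) = (3.0000,-6.0000)
o1: d²=25 ≤ ρ²=33; F_rep = 2·(5,0)/25² = (0.0160,0.0000)
o2: d²=89 > ρ²=33 → inactive
F = F_att + ΣF_rep = (3.0160,-6.0000)
Δp = p'−p = (0.6032,-1.2000); α = Δx/Fx = (377/625) / (377/125) = 1/5
check: Δy/Fy = (-6/5) / (-6) = 1/5 ✓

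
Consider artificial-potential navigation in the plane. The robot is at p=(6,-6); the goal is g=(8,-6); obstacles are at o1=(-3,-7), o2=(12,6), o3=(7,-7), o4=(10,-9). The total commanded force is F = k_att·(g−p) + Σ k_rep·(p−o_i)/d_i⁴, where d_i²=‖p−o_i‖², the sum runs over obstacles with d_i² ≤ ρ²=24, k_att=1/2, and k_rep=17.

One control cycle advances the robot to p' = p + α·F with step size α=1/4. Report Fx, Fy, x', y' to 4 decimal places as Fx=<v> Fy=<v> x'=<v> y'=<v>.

Fx=-3.2500 Fy=4.2500 x'=5.1875 y'=-4.9375

F_att = 1/2·(g−p) = 1/2·(2,0) = (1.0000,0.0000)
o1: d²=82 > ρ²=24 → inactive
o2: d²=180 > ρ²=24 → inactive
o3: d²=2 ≤ ρ²=24; F_rep = 17·(-1,1)/2² = (-4.2500,4.2500)
o4: d²=25 > ρ²=24 → inactive
F = F_att + ΣF_rep = (-3.2500,4.2500)
p' = p + 1/4·F = (5.1875,-4.9375)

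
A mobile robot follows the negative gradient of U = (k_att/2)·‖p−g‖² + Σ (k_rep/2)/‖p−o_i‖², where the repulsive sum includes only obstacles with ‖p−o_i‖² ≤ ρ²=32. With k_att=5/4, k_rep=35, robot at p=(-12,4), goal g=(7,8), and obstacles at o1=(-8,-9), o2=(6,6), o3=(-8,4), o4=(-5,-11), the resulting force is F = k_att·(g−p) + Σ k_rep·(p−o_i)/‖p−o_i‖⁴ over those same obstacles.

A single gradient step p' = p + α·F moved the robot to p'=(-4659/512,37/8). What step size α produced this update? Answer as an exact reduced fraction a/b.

α = 1/8

F_att = 5/4·(g−p) = 5/4·(19,4) = (23.7500,5.0000)
o1: d²=185 > ρ²=32 → inactive
o2: d²=328 > ρ²=32 → inactive
o3: d²=16 ≤ ρ²=32; F_rep = 35·(-4,0)/16² = (-0.5469,0.0000)
o4: d²=274 > ρ²=32 → inactive
F = F_att + ΣF_rep = (23.2031,5.0000)
Δp = p'−p = (2.9004,0.6250); α = Δx/Fx = (1485/512) / (1485/64) = 1/8
check: Δy/Fy = (5/8) / (5) = 1/8 ✓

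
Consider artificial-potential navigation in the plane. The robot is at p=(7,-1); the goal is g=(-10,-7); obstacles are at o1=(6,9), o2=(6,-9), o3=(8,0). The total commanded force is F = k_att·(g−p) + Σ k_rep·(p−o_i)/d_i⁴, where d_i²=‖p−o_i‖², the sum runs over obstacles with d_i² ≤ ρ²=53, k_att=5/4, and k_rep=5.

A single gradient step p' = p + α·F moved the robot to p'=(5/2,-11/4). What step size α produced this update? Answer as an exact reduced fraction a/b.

α = 1/5

F_att = 5/4·(g−p) = 5/4·(-17,-6) = (-21.2500,-7.5000)
o1: d²=101 > ρ²=53 → inactive
o2: d²=65 > ρ²=53 → inactive
o3: d²=2 ≤ ρ²=53; F_rep = 5·(-1,-1)/2² = (-1.2500,-1.2500)
F = F_att + ΣF_rep = (-22.5000,-8.7500)
Δp = p'−p = (-4.5000,-1.7500); α = Δx/Fx = (-9/2) / (-45/2) = 1/5
check: Δy/Fy = (-7/4) / (-35/4) = 1/5 ✓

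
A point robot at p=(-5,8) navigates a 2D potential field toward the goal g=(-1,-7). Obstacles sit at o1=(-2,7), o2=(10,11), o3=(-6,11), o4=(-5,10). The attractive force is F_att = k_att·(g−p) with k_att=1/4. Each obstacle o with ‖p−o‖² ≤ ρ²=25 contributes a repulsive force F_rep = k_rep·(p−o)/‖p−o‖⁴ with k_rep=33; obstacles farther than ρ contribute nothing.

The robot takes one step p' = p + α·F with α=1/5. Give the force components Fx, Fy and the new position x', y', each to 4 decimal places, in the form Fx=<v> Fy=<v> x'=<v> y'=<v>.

F_att = 1/4·(g−p) = 1/4·(4,-15) = (1.0000,-3.7500)
o1: d²=10 ≤ ρ²=25; F_rep = 33·(-3,1)/10² = (-0.9900,0.3300)
o2: d²=234 > ρ²=25 → inactive
o3: d²=10 ≤ ρ²=25; F_rep = 33·(1,-3)/10² = (0.3300,-0.9900)
o4: d²=4 ≤ ρ²=25; F_rep = 33·(0,-2)/4² = (0.0000,-4.1250)
F = F_att + ΣF_rep = (0.3400,-8.5350)
p' = p + 1/5·F = (-4.9320,6.2930)

Fx=0.3400 Fy=-8.5350 x'=-4.9320 y'=6.2930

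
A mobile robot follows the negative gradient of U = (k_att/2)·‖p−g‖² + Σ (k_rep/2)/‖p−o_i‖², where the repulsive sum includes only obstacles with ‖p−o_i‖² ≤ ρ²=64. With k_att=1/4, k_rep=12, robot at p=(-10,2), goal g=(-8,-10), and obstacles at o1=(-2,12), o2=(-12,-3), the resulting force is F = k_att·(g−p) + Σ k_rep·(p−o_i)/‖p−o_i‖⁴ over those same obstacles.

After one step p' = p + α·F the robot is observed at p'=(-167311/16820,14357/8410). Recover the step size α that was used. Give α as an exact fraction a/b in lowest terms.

α = 1/10

F_att = 1/4·(g−p) = 1/4·(2,-12) = (0.5000,-3.0000)
o1: d²=164 > ρ²=64 → inactive
o2: d²=29 ≤ ρ²=64; F_rep = 12·(2,5)/29² = (0.0285,0.0713)
F = F_att + ΣF_rep = (0.5285,-2.9287)
Δp = p'−p = (0.0529,-0.2929); α = Δx/Fx = (889/16820) / (889/1682) = 1/10
check: Δy/Fy = (-2463/8410) / (-2463/841) = 1/10 ✓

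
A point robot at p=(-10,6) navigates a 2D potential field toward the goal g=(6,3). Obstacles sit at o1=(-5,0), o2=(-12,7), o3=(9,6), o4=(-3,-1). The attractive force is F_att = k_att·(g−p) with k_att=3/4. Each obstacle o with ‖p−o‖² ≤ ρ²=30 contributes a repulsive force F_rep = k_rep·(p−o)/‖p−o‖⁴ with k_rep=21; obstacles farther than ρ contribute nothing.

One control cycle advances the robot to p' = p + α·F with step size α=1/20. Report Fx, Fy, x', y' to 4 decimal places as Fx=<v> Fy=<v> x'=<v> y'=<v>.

Fx=13.6800 Fy=-3.0900 x'=-9.3160 y'=5.8455

F_att = 3/4·(g−p) = 3/4·(16,-3) = (12.0000,-2.2500)
o1: d²=61 > ρ²=30 → inactive
o2: d²=5 ≤ ρ²=30; F_rep = 21·(2,-1)/5² = (1.6800,-0.8400)
o3: d²=361 > ρ²=30 → inactive
o4: d²=98 > ρ²=30 → inactive
F = F_att + ΣF_rep = (13.6800,-3.0900)
p' = p + 1/20·F = (-9.3160,5.8455)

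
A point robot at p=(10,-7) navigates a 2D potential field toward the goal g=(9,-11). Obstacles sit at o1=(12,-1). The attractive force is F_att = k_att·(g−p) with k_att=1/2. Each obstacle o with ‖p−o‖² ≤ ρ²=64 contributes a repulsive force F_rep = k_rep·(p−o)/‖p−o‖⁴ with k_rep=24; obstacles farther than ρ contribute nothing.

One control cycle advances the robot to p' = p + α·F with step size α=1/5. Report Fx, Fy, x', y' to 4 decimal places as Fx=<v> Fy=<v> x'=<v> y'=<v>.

Fx=-0.5300 Fy=-2.0900 x'=9.8940 y'=-7.4180

F_att = 1/2·(g−p) = 1/2·(-1,-4) = (-0.5000,-2.0000)
o1: d²=40 ≤ ρ²=64; F_rep = 24·(-2,-6)/40² = (-0.0300,-0.0900)
F = F_att + ΣF_rep = (-0.5300,-2.0900)
p' = p + 1/5·F = (9.8940,-7.4180)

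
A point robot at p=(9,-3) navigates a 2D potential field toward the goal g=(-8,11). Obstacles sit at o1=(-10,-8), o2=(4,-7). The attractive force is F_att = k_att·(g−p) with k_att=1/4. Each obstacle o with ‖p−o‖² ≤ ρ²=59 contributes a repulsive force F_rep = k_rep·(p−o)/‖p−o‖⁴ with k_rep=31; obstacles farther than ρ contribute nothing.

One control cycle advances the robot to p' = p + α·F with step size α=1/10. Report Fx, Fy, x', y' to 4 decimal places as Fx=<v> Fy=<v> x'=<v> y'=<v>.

Fx=-4.1578 Fy=3.5738 x'=8.5842 y'=-2.6426

F_att = 1/4·(g−p) = 1/4·(-17,14) = (-4.2500,3.5000)
o1: d²=386 > ρ²=59 → inactive
o2: d²=41 ≤ ρ²=59; F_rep = 31·(5,4)/41² = (0.0922,0.0738)
F = F_att + ΣF_rep = (-4.1578,3.5738)
p' = p + 1/10·F = (8.5842,-2.6426)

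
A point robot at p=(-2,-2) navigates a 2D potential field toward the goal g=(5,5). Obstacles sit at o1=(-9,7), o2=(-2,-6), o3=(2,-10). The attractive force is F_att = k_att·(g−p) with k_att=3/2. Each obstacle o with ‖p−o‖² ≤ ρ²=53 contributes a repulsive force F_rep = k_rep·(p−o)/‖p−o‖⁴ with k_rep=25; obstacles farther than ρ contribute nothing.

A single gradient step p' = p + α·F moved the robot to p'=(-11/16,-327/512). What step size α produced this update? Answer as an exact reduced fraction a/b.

F_att = 3/2·(g−p) = 3/2·(7,7) = (10.5000,10.5000)
o1: d²=130 > ρ²=53 → inactive
o2: d²=16 ≤ ρ²=53; F_rep = 25·(0,4)/16² = (0.0000,0.3906)
o3: d²=80 > ρ²=53 → inactive
F = F_att + ΣF_rep = (10.5000,10.8906)
Δp = p'−p = (1.3125,1.3613); α = Δx/Fx = (21/16) / (21/2) = 1/8
check: Δy/Fy = (697/512) / (697/64) = 1/8 ✓

α = 1/8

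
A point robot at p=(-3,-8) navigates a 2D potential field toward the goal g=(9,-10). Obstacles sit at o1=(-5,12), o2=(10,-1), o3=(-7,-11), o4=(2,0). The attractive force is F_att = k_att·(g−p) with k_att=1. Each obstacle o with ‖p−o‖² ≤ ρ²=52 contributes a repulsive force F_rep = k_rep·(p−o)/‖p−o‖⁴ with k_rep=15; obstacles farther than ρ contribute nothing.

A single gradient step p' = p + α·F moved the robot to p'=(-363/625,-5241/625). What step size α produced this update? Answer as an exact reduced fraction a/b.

α = 1/5

F_att = 1·(g−p) = 1·(12,-2) = (12.0000,-2.0000)
o1: d²=404 > ρ²=52 → inactive
o2: d²=218 > ρ²=52 → inactive
o3: d²=25 ≤ ρ²=52; F_rep = 15·(4,3)/25² = (0.0960,0.0720)
o4: d²=89 > ρ²=52 → inactive
F = F_att + ΣF_rep = (12.0960,-1.9280)
Δp = p'−p = (2.4192,-0.3856); α = Δx/Fx = (1512/625) / (1512/125) = 1/5
check: Δy/Fy = (-241/625) / (-241/125) = 1/5 ✓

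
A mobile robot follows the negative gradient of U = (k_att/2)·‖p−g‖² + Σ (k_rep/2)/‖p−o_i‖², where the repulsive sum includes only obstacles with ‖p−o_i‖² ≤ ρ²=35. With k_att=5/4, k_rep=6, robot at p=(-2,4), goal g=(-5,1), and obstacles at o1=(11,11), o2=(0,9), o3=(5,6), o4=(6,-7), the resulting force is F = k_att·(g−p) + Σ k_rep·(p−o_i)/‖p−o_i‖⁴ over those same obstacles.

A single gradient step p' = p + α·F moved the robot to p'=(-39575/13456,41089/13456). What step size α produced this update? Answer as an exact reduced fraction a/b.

F_att = 5/4·(g−p) = 5/4·(-3,-3) = (-3.7500,-3.7500)
o1: d²=218 > ρ²=35 → inactive
o2: d²=29 ≤ ρ²=35; F_rep = 6·(-2,-5)/29² = (-0.0143,-0.0357)
o3: d²=53 > ρ²=35 → inactive
o4: d²=185 > ρ²=35 → inactive
F = F_att + ΣF_rep = (-3.7643,-3.7857)
Δp = p'−p = (-0.9411,-0.9464); α = Δx/Fx = (-12663/13456) / (-12663/3364) = 1/4
check: Δy/Fy = (-12735/13456) / (-12735/3364) = 1/4 ✓

α = 1/4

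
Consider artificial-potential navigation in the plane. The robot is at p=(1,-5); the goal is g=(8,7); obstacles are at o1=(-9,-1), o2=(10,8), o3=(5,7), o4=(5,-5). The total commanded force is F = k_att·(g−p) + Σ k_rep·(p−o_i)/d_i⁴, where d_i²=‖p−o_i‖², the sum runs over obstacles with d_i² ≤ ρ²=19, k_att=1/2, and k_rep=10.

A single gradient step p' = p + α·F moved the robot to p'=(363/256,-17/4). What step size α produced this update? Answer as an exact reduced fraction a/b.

F_att = 1/2·(g−p) = 1/2·(7,12) = (3.5000,6.0000)
o1: d²=116 > ρ²=19 → inactive
o2: d²=250 > ρ²=19 → inactive
o3: d²=160 > ρ²=19 → inactive
o4: d²=16 ≤ ρ²=19; F_rep = 10·(-4,0)/16² = (-0.1562,0.0000)
F = F_att + ΣF_rep = (3.3438,6.0000)
Δp = p'−p = (0.4180,0.7500); α = Δx/Fx = (107/256) / (107/32) = 1/8
check: Δy/Fy = (3/4) / (6) = 1/8 ✓

α = 1/8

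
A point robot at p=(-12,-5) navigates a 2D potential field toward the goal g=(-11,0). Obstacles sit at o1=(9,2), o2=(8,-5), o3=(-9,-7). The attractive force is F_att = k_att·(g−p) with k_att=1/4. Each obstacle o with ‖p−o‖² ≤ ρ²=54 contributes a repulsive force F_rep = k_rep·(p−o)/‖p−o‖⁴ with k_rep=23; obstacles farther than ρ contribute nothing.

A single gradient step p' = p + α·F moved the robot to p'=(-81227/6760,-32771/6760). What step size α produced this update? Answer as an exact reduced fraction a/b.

F_att = 1/4·(g−p) = 1/4·(1,5) = (0.2500,1.2500)
o1: d²=490 > ρ²=54 → inactive
o2: d²=400 > ρ²=54 → inactive
o3: d²=13 ≤ ρ²=54; F_rep = 23·(-3,2)/13² = (-0.4083,0.2722)
F = F_att + ΣF_rep = (-0.1583,1.5222)
Δp = p'−p = (-0.0158,0.1522); α = Δx/Fx = (-107/6760) / (-107/676) = 1/10
check: Δy/Fy = (1029/6760) / (1029/676) = 1/10 ✓

α = 1/10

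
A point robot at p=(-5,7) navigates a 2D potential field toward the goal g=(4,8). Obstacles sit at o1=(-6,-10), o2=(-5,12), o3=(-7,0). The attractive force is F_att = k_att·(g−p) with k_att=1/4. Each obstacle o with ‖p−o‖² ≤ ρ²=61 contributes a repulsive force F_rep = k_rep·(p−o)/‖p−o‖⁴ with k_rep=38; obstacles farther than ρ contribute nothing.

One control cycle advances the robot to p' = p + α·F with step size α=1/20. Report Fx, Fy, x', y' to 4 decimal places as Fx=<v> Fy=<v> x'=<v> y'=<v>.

F_att = 1/4·(g−p) = 1/4·(9,1) = (2.2500,0.2500)
o1: d²=290 > ρ²=61 → inactive
o2: d²=25 ≤ ρ²=61; F_rep = 38·(0,-5)/25² = (0.0000,-0.3040)
o3: d²=53 ≤ ρ²=61; F_rep = 38·(2,7)/53² = (0.0271,0.0947)
F = F_att + ΣF_rep = (2.2771,0.0407)
p' = p + 1/20·F = (-4.8861,7.0020)

Fx=2.2771 Fy=0.0407 x'=-4.8861 y'=7.0020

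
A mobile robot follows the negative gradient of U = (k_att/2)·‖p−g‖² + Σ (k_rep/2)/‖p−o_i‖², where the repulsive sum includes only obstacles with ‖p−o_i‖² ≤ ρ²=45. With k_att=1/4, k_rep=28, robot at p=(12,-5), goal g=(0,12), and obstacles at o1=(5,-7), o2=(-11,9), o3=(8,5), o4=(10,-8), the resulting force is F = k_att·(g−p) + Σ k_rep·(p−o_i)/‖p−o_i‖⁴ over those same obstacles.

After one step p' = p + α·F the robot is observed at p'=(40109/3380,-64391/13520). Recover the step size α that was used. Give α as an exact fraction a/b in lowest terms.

α = 1/20

F_att = 1/4·(g−p) = 1/4·(-12,17) = (-3.0000,4.2500)
o1: d²=53 > ρ²=45 → inactive
o2: d²=725 > ρ²=45 → inactive
o3: d²=116 > ρ²=45 → inactive
o4: d²=13 ≤ ρ²=45; F_rep = 28·(2,3)/13² = (0.3314,0.4970)
F = F_att + ΣF_rep = (-2.6686,4.7470)
Δp = p'−p = (-0.1334,0.2374); α = Δx/Fx = (-451/3380) / (-451/169) = 1/20
check: Δy/Fy = (3209/13520) / (3209/676) = 1/20 ✓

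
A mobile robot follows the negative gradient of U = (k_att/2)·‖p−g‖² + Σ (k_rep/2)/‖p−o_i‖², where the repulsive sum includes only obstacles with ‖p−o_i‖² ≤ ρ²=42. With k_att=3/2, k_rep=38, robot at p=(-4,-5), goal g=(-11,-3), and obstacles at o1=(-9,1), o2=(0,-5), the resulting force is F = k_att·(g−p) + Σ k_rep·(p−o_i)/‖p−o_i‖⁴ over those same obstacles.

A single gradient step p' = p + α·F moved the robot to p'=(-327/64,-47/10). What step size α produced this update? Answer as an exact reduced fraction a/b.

α = 1/10

F_att = 3/2·(g−p) = 3/2·(-7,2) = (-10.5000,3.0000)
o1: d²=61 > ρ²=42 → inactive
o2: d²=16 ≤ ρ²=42; F_rep = 38·(-4,0)/16² = (-0.5938,0.0000)
F = F_att + ΣF_rep = (-11.0938,3.0000)
Δp = p'−p = (-1.1094,0.3000); α = Δx/Fx = (-71/64) / (-355/32) = 1/10
check: Δy/Fy = (3/10) / (3) = 1/10 ✓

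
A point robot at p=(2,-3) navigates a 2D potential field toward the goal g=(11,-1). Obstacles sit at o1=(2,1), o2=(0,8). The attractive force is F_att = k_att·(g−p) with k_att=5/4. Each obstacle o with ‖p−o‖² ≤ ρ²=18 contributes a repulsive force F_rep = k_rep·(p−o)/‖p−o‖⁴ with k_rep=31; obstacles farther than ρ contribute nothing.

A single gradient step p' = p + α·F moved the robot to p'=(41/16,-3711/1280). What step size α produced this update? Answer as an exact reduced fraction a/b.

α = 1/20

F_att = 5/4·(g−p) = 5/4·(9,2) = (11.2500,2.5000)
o1: d²=16 ≤ ρ²=18; F_rep = 31·(0,-4)/16² = (0.0000,-0.4844)
o2: d²=125 > ρ²=18 → inactive
F = F_att + ΣF_rep = (11.2500,2.0156)
Δp = p'−p = (0.5625,0.1008); α = Δx/Fx = (9/16) / (45/4) = 1/20
check: Δy/Fy = (129/1280) / (129/64) = 1/20 ✓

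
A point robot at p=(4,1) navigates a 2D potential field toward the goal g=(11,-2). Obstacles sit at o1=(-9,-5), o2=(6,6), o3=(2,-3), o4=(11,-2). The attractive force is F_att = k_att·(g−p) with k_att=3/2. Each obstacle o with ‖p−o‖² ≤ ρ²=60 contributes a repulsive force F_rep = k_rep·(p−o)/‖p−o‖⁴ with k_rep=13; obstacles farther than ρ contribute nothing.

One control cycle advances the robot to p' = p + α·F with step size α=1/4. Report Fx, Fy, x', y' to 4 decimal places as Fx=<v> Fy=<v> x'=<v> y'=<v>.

Fx=10.5070 Fy=-4.4357 x'=6.6268 y'=-0.1089

F_att = 3/2·(g−p) = 3/2·(7,-3) = (10.5000,-4.5000)
o1: d²=205 > ρ²=60 → inactive
o2: d²=29 ≤ ρ²=60; F_rep = 13·(-2,-5)/29² = (-0.0309,-0.0773)
o3: d²=20 ≤ ρ²=60; F_rep = 13·(2,4)/20² = (0.0650,0.1300)
o4: d²=58 ≤ ρ²=60; F_rep = 13·(-7,3)/58² = (-0.0271,0.0116)
F = F_att + ΣF_rep = (10.5070,-4.4357)
p' = p + 1/4·F = (6.6268,-0.1089)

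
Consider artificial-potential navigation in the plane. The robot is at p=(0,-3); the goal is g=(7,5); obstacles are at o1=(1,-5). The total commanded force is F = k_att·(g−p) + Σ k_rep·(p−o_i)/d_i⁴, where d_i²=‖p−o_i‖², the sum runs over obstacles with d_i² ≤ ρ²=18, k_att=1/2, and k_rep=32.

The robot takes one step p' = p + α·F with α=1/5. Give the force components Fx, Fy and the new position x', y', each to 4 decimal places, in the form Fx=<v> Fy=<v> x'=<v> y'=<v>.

Fx=2.2200 Fy=6.5600 x'=0.4440 y'=-1.6880

F_att = 1/2·(g−p) = 1/2·(7,8) = (3.5000,4.0000)
o1: d²=5 ≤ ρ²=18; F_rep = 32·(-1,2)/5² = (-1.2800,2.5600)
F = F_att + ΣF_rep = (2.2200,6.5600)
p' = p + 1/5·F = (0.4440,-1.6880)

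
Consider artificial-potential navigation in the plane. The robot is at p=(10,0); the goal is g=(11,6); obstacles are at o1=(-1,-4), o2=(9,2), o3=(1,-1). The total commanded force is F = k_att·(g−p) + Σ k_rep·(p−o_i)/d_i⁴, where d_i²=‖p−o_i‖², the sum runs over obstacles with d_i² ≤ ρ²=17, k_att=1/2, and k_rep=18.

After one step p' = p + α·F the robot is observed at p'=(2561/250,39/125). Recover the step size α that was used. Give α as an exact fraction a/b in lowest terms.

α = 1/5

F_att = 1/2·(g−p) = 1/2·(1,6) = (0.5000,3.0000)
o1: d²=137 > ρ²=17 → inactive
o2: d²=5 ≤ ρ²=17; F_rep = 18·(1,-2)/5² = (0.7200,-1.4400)
o3: d²=82 > ρ²=17 → inactive
F = F_att + ΣF_rep = (1.2200,1.5600)
Δp = p'−p = (0.2440,0.3120); α = Δx/Fx = (61/250) / (61/50) = 1/5
check: Δy/Fy = (39/125) / (39/25) = 1/5 ✓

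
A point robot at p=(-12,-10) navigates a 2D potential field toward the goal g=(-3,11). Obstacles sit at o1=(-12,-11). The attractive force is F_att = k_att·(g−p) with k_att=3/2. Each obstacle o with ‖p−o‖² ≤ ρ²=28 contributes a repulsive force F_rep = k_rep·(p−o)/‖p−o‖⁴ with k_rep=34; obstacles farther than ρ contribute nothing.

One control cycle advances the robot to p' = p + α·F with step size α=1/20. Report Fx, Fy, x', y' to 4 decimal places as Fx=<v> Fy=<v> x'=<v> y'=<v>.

F_att = 3/2·(g−p) = 3/2·(9,21) = (13.5000,31.5000)
o1: d²=1 ≤ ρ²=28; F_rep = 34·(0,1)/1² = (0.0000,34.0000)
F = F_att + ΣF_rep = (13.5000,65.5000)
p' = p + 1/20·F = (-11.3250,-6.7250)

Fx=13.5000 Fy=65.5000 x'=-11.3250 y'=-6.7250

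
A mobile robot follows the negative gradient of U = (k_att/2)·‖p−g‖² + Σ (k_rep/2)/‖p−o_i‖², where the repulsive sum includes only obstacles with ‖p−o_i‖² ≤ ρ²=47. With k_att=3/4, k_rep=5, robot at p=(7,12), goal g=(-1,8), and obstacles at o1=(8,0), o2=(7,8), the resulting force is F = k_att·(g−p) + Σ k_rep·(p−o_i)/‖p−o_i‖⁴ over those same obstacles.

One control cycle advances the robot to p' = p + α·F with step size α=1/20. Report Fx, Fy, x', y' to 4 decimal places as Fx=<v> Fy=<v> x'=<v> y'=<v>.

Fx=-6.0000 Fy=-2.9219 x'=6.7000 y'=11.8539

F_att = 3/4·(g−p) = 3/4·(-8,-4) = (-6.0000,-3.0000)
o1: d²=145 > ρ²=47 → inactive
o2: d²=16 ≤ ρ²=47; F_rep = 5·(0,4)/16² = (0.0000,0.0781)
F = F_att + ΣF_rep = (-6.0000,-2.9219)
p' = p + 1/20·F = (6.7000,11.8539)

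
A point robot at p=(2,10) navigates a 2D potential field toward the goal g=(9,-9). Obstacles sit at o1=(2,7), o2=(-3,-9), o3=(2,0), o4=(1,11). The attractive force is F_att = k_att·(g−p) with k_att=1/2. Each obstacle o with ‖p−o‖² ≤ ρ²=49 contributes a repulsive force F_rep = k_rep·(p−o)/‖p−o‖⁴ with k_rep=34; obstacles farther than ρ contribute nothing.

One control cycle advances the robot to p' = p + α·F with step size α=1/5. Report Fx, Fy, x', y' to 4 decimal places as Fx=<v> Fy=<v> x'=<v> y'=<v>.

Fx=12.0000 Fy=-16.7407 x'=4.4000 y'=6.6519

F_att = 1/2·(g−p) = 1/2·(7,-19) = (3.5000,-9.5000)
o1: d²=9 ≤ ρ²=49; F_rep = 34·(0,3)/9² = (0.0000,1.2593)
o2: d²=386 > ρ²=49 → inactive
o3: d²=100 > ρ²=49 → inactive
o4: d²=2 ≤ ρ²=49; F_rep = 34·(1,-1)/2² = (8.5000,-8.5000)
F = F_att + ΣF_rep = (12.0000,-16.7407)
p' = p + 1/5·F = (4.4000,6.6519)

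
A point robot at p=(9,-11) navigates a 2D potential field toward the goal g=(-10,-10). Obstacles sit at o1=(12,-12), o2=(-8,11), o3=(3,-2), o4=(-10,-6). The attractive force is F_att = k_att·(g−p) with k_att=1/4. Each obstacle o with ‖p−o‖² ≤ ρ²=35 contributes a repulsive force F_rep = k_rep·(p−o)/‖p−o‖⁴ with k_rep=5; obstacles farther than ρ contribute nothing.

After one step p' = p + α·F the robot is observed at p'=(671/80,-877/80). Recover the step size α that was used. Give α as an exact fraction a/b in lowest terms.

F_att = 1/4·(g−p) = 1/4·(-19,1) = (-4.7500,0.2500)
o1: d²=10 ≤ ρ²=35; F_rep = 5·(-3,1)/10² = (-0.1500,0.0500)
o2: d²=773 > ρ²=35 → inactive
o3: d²=117 > ρ²=35 → inactive
o4: d²=386 > ρ²=35 → inactive
F = F_att + ΣF_rep = (-4.9000,0.3000)
Δp = p'−p = (-0.6125,0.0375); α = Δx/Fx = (-49/80) / (-49/10) = 1/8
check: Δy/Fy = (3/80) / (3/10) = 1/8 ✓

α = 1/8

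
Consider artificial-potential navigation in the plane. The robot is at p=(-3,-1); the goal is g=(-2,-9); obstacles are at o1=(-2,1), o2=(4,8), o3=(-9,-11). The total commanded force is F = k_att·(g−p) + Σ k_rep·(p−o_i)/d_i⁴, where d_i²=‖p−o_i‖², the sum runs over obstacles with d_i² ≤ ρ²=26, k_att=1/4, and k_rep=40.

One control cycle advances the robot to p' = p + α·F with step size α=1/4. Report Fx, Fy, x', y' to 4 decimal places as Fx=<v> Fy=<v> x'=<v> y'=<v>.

F_att = 1/4·(g−p) = 1/4·(1,-8) = (0.2500,-2.0000)
o1: d²=5 ≤ ρ²=26; F_rep = 40·(-1,-2)/5² = (-1.6000,-3.2000)
o2: d²=130 > ρ²=26 → inactive
o3: d²=136 > ρ²=26 → inactive
F = F_att + ΣF_rep = (-1.3500,-5.2000)
p' = p + 1/4·F = (-3.3375,-2.3000)

Fx=-1.3500 Fy=-5.2000 x'=-3.3375 y'=-2.3000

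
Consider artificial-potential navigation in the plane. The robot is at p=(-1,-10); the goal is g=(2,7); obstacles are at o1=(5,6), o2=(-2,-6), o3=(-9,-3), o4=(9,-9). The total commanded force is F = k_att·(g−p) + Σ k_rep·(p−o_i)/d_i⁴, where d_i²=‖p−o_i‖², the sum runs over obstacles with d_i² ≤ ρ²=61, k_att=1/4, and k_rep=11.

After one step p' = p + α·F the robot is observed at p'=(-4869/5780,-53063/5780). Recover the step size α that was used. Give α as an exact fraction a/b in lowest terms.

F_att = 1/4·(g−p) = 1/4·(3,17) = (0.7500,4.2500)
o1: d²=292 > ρ²=61 → inactive
o2: d²=17 ≤ ρ²=61; F_rep = 11·(1,-4)/17² = (0.0381,-0.1522)
o3: d²=113 > ρ²=61 → inactive
o4: d²=101 > ρ²=61 → inactive
F = F_att + ΣF_rep = (0.7881,4.0978)
Δp = p'−p = (0.1576,0.8196); α = Δx/Fx = (911/5780) / (911/1156) = 1/5
check: Δy/Fy = (4737/5780) / (4737/1156) = 1/5 ✓

α = 1/5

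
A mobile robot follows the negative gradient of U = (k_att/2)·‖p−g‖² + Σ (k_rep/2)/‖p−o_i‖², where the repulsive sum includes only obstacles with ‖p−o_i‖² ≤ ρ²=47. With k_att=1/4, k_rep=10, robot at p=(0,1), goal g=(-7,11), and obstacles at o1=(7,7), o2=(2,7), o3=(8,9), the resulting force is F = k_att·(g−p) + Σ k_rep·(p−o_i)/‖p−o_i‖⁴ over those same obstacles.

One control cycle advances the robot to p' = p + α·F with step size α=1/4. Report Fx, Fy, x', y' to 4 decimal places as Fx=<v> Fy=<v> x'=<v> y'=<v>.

Fx=-1.7625 Fy=2.4625 x'=-0.4406 y'=1.6156

F_att = 1/4·(g−p) = 1/4·(-7,10) = (-1.7500,2.5000)
o1: d²=85 > ρ²=47 → inactive
o2: d²=40 ≤ ρ²=47; F_rep = 10·(-2,-6)/40² = (-0.0125,-0.0375)
o3: d²=128 > ρ²=47 → inactive
F = F_att + ΣF_rep = (-1.7625,2.4625)
p' = p + 1/4·F = (-0.4406,1.6156)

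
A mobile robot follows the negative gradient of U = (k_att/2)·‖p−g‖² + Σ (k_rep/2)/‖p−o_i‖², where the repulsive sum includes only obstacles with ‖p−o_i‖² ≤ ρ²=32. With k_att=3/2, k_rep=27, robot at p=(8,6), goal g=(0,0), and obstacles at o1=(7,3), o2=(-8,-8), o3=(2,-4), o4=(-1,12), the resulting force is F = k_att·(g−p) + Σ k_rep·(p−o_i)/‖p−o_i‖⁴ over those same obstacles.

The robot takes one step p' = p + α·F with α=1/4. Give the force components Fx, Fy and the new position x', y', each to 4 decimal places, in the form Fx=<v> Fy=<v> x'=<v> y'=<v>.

F_att = 3/2·(g−p) = 3/2·(-8,-6) = (-12.0000,-9.0000)
o1: d²=10 ≤ ρ²=32; F_rep = 27·(1,3)/10² = (0.2700,0.8100)
o2: d²=452 > ρ²=32 → inactive
o3: d²=136 > ρ²=32 → inactive
o4: d²=117 > ρ²=32 → inactive
F = F_att + ΣF_rep = (-11.7300,-8.1900)
p' = p + 1/4·F = (5.0675,3.9525)

Fx=-11.7300 Fy=-8.1900 x'=5.0675 y'=3.9525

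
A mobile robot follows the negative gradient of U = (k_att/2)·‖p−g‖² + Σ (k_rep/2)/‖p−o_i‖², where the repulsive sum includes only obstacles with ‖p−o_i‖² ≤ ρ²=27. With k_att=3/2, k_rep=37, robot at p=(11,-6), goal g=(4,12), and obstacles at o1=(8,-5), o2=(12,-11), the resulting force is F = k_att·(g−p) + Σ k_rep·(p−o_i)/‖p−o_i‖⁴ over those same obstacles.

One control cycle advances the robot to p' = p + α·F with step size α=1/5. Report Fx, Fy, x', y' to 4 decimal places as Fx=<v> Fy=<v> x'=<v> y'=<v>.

F_att = 3/2·(g−p) = 3/2·(-7,18) = (-10.5000,27.0000)
o1: d²=10 ≤ ρ²=27; F_rep = 37·(3,-1)/10² = (1.1100,-0.3700)
o2: d²=26 ≤ ρ²=27; F_rep = 37·(-1,5)/26² = (-0.0547,0.2737)
F = F_att + ΣF_rep = (-9.4447,26.9037)
p' = p + 1/5·F = (9.1111,-0.6193)

Fx=-9.4447 Fy=26.9037 x'=9.1111 y'=-0.6193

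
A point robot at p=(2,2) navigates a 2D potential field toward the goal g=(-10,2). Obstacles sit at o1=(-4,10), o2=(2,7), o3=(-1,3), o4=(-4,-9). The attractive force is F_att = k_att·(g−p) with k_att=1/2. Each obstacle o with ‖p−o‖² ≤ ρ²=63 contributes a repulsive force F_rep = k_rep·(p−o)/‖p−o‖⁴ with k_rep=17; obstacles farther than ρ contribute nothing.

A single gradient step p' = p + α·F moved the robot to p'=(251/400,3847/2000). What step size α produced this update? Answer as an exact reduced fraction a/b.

α = 1/4

F_att = 1/2·(g−p) = 1/2·(-12,0) = (-6.0000,0.0000)
o1: d²=100 > ρ²=63 → inactive
o2: d²=25 ≤ ρ²=63; F_rep = 17·(0,-5)/25² = (0.0000,-0.1360)
o3: d²=10 ≤ ρ²=63; F_rep = 17·(3,-1)/10² = (0.5100,-0.1700)
o4: d²=157 > ρ²=63 → inactive
F = F_att + ΣF_rep = (-5.4900,-0.3060)
Δp = p'−p = (-1.3725,-0.0765); α = Δx/Fx = (-549/400) / (-549/100) = 1/4
check: Δy/Fy = (-153/2000) / (-153/500) = 1/4 ✓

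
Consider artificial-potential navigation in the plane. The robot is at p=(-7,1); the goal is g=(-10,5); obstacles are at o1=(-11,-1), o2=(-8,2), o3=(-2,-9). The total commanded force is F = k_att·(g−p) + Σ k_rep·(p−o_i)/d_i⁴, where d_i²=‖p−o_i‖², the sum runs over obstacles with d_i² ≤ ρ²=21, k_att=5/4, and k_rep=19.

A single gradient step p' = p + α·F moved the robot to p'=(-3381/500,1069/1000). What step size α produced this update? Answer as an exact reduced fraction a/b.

α = 1/5

F_att = 5/4·(g−p) = 5/4·(-3,4) = (-3.7500,5.0000)
o1: d²=20 ≤ ρ²=21; F_rep = 19·(4,2)/20² = (0.1900,0.0950)
o2: d²=2 ≤ ρ²=21; F_rep = 19·(1,-1)/2² = (4.7500,-4.7500)
o3: d²=125 > ρ²=21 → inactive
F = F_att + ΣF_rep = (1.1900,0.3450)
Δp = p'−p = (0.2380,0.0690); α = Δx/Fx = (119/500) / (119/100) = 1/5
check: Δy/Fy = (69/1000) / (69/200) = 1/5 ✓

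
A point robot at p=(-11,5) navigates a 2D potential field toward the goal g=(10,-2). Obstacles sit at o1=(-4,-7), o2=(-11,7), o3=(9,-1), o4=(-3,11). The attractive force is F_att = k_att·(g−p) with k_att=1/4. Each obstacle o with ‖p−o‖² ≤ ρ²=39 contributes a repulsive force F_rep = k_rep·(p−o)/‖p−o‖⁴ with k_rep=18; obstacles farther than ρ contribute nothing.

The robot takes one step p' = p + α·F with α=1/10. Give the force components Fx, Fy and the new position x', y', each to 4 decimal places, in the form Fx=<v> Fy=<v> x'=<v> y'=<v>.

F_att = 1/4·(g−p) = 1/4·(21,-7) = (5.2500,-1.7500)
o1: d²=193 > ρ²=39 → inactive
o2: d²=4 ≤ ρ²=39; F_rep = 18·(0,-2)/4² = (0.0000,-2.2500)
o3: d²=436 > ρ²=39 → inactive
o4: d²=100 > ρ²=39 → inactive
F = F_att + ΣF_rep = (5.2500,-4.0000)
p' = p + 1/10·F = (-10.4750,4.6000)

Fx=5.2500 Fy=-4.0000 x'=-10.4750 y'=4.6000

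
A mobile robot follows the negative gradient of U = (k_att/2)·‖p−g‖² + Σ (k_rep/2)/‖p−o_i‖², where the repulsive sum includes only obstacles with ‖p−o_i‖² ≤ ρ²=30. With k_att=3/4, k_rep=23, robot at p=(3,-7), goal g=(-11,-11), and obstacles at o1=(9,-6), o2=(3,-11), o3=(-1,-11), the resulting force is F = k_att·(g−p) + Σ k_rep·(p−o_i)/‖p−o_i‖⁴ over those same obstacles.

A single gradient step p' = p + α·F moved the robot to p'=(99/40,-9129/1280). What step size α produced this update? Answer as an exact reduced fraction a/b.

α = 1/20

F_att = 3/4·(g−p) = 3/4·(-14,-4) = (-10.5000,-3.0000)
o1: d²=37 > ρ²=30 → inactive
o2: d²=16 ≤ ρ²=30; F_rep = 23·(0,4)/16² = (0.0000,0.3594)
o3: d²=32 > ρ²=30 → inactive
F = F_att + ΣF_rep = (-10.5000,-2.6406)
Δp = p'−p = (-0.5250,-0.1320); α = Δx/Fx = (-21/40) / (-21/2) = 1/20
check: Δy/Fy = (-169/1280) / (-169/64) = 1/20 ✓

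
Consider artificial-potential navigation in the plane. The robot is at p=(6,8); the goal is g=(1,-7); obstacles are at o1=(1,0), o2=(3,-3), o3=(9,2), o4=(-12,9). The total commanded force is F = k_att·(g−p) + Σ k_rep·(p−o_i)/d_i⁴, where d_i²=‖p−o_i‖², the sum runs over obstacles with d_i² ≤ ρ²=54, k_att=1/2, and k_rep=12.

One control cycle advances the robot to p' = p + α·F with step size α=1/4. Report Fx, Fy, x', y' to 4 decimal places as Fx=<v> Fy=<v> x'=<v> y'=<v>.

F_att = 1/2·(g−p) = 1/2·(-5,-15) = (-2.5000,-7.5000)
o1: d²=89 > ρ²=54 → inactive
o2: d²=130 > ρ²=54 → inactive
o3: d²=45 ≤ ρ²=54; F_rep = 12·(-3,6)/45² = (-0.0178,0.0356)
o4: d²=325 > ρ²=54 → inactive
F = F_att + ΣF_rep = (-2.5178,-7.4644)
p' = p + 1/4·F = (5.3706,6.1339)

Fx=-2.5178 Fy=-7.4644 x'=5.3706 y'=6.1339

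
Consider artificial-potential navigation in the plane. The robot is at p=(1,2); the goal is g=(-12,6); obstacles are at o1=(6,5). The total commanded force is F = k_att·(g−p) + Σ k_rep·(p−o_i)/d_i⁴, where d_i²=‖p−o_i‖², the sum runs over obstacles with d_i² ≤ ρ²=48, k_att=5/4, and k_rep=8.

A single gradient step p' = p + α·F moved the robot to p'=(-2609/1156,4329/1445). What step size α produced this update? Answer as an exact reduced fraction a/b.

α = 1/5

F_att = 5/4·(g−p) = 5/4·(-13,4) = (-16.2500,5.0000)
o1: d²=34 ≤ ρ²=48; F_rep = 8·(-5,-3)/34² = (-0.0346,-0.0208)
F = F_att + ΣF_rep = (-16.2846,4.9792)
Δp = p'−p = (-3.2569,0.9958); α = Δx/Fx = (-3765/1156) / (-18825/1156) = 1/5
check: Δy/Fy = (1439/1445) / (1439/289) = 1/5 ✓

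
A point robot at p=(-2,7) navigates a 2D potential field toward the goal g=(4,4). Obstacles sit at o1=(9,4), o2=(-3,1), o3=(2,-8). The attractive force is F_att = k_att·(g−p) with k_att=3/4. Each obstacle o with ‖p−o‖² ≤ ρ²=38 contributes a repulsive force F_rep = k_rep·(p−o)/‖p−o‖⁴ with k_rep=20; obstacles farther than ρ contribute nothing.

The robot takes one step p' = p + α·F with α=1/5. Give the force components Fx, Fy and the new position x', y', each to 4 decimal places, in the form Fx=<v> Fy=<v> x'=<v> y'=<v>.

F_att = 3/4·(g−p) = 3/4·(6,-3) = (4.5000,-2.2500)
o1: d²=130 > ρ²=38 → inactive
o2: d²=37 ≤ ρ²=38; F_rep = 20·(1,6)/37² = (0.0146,0.0877)
o3: d²=241 > ρ²=38 → inactive
F = F_att + ΣF_rep = (4.5146,-2.1623)
p' = p + 1/5·F = (-1.0971,6.5675)

Fx=4.5146 Fy=-2.1623 x'=-1.0971 y'=6.5675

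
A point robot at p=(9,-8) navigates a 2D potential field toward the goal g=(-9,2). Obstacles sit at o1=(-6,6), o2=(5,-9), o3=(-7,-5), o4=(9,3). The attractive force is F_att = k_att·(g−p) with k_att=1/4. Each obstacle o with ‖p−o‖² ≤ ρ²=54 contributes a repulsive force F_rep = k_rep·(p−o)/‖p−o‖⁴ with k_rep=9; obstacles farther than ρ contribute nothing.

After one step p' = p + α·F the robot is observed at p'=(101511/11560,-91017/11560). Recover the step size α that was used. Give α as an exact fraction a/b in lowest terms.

α = 1/20

F_att = 1/4·(g−p) = 1/4·(-18,10) = (-4.5000,2.5000)
o1: d²=421 > ρ²=54 → inactive
o2: d²=17 ≤ ρ²=54; F_rep = 9·(4,1)/17² = (0.1246,0.0311)
o3: d²=265 > ρ²=54 → inactive
o4: d²=121 > ρ²=54 → inactive
F = F_att + ΣF_rep = (-4.3754,2.5311)
Δp = p'−p = (-0.2188,0.1266); α = Δx/Fx = (-2529/11560) / (-2529/578) = 1/20
check: Δy/Fy = (1463/11560) / (1463/578) = 1/20 ✓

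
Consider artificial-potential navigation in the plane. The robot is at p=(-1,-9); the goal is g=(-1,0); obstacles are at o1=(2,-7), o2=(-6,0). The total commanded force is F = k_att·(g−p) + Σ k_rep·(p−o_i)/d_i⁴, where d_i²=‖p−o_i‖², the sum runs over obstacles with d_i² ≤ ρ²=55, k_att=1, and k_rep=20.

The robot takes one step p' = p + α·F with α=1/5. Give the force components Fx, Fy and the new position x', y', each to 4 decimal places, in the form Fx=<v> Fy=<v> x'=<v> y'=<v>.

Fx=-0.3550 Fy=8.7633 x'=-1.0710 y'=-7.2473

F_att = 1·(g−p) = 1·(0,9) = (0.0000,9.0000)
o1: d²=13 ≤ ρ²=55; F_rep = 20·(-3,-2)/13² = (-0.3550,-0.2367)
o2: d²=106 > ρ²=55 → inactive
F = F_att + ΣF_rep = (-0.3550,8.7633)
p' = p + 1/5·F = (-1.0710,-7.2473)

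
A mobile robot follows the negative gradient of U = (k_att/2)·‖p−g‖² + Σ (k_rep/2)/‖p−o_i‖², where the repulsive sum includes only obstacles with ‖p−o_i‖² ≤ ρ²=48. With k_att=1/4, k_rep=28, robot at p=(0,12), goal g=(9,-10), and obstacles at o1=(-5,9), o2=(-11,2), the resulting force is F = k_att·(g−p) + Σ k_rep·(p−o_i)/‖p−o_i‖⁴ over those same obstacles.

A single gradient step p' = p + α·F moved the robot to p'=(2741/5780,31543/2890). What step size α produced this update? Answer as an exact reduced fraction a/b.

F_att = 1/4·(g−p) = 1/4·(9,-22) = (2.2500,-5.5000)
o1: d²=34 ≤ ρ²=48; F_rep = 28·(5,3)/34² = (0.1211,0.0727)
o2: d²=221 > ρ²=48 → inactive
F = F_att + ΣF_rep = (2.3711,-5.4273)
Δp = p'−p = (0.4742,-1.0855); α = Δx/Fx = (2741/5780) / (2741/1156) = 1/5
check: Δy/Fy = (-3137/2890) / (-3137/578) = 1/5 ✓

α = 1/5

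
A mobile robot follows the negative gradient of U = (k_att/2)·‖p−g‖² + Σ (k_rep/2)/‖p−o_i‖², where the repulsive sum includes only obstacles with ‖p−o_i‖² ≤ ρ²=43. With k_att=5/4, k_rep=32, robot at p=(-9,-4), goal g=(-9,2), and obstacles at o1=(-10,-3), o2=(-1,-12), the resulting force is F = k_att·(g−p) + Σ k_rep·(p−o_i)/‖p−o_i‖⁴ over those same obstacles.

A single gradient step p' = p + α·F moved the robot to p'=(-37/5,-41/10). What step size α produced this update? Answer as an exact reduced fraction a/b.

α = 1/5

F_att = 5/4·(g−p) = 5/4·(0,6) = (0.0000,7.5000)
o1: d²=2 ≤ ρ²=43; F_rep = 32·(1,-1)/2² = (8.0000,-8.0000)
o2: d²=128 > ρ²=43 → inactive
F = F_att + ΣF_rep = (8.0000,-0.5000)
Δp = p'−p = (1.6000,-0.1000); α = Δx/Fx = (8/5) / (8) = 1/5
check: Δy/Fy = (-1/10) / (-1/2) = 1/5 ✓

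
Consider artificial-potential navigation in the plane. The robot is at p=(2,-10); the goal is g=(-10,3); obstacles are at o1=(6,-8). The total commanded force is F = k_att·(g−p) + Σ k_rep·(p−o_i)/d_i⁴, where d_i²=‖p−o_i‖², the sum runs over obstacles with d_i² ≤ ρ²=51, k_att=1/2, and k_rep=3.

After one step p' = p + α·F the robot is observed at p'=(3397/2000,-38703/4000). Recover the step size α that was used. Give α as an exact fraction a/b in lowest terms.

F_att = 1/2·(g−p) = 1/2·(-12,13) = (-6.0000,6.5000)
o1: d²=20 ≤ ρ²=51; F_rep = 3·(-4,-2)/20² = (-0.0300,-0.0150)
F = F_att + ΣF_rep = (-6.0300,6.4850)
Δp = p'−p = (-0.3015,0.3242); α = Δx/Fx = (-603/2000) / (-603/100) = 1/20
check: Δy/Fy = (1297/4000) / (1297/200) = 1/20 ✓

α = 1/20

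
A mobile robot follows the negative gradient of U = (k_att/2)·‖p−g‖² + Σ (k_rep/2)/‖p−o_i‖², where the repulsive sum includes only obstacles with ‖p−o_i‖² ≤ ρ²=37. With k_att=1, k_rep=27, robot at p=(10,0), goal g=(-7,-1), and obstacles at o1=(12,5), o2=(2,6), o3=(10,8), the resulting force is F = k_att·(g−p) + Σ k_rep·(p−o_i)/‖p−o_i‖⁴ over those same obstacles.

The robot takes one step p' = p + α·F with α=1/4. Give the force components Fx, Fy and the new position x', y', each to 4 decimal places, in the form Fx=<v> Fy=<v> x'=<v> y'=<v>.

Fx=-17.0642 Fy=-1.1605 x'=5.7339 y'=-0.2901

F_att = 1·(g−p) = 1·(-17,-1) = (-17.0000,-1.0000)
o1: d²=29 ≤ ρ²=37; F_rep = 27·(-2,-5)/29² = (-0.0642,-0.1605)
o2: d²=100 > ρ²=37 → inactive
o3: d²=64 > ρ²=37 → inactive
F = F_att + ΣF_rep = (-17.0642,-1.1605)
p' = p + 1/4·F = (5.7339,-0.2901)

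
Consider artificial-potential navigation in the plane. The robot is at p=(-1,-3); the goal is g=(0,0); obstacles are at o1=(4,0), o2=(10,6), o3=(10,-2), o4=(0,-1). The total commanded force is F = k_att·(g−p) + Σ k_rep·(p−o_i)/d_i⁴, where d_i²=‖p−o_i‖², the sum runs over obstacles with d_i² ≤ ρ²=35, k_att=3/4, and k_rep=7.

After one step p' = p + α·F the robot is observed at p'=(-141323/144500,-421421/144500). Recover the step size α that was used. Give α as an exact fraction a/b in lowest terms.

α = 1/20

F_att = 3/4·(g−p) = 3/4·(1,3) = (0.7500,2.2500)
o1: d²=34 ≤ ρ²=35; F_rep = 7·(-5,-3)/34² = (-0.0303,-0.0182)
o2: d²=202 > ρ²=35 → inactive
o3: d²=122 > ρ²=35 → inactive
o4: d²=5 ≤ ρ²=35; F_rep = 7·(-1,-2)/5² = (-0.2800,-0.5600)
F = F_att + ΣF_rep = (0.4397,1.6718)
Δp = p'−p = (0.0220,0.0836); α = Δx/Fx = (3177/144500) / (3177/7225) = 1/20
check: Δy/Fy = (12079/144500) / (12079/7225) = 1/20 ✓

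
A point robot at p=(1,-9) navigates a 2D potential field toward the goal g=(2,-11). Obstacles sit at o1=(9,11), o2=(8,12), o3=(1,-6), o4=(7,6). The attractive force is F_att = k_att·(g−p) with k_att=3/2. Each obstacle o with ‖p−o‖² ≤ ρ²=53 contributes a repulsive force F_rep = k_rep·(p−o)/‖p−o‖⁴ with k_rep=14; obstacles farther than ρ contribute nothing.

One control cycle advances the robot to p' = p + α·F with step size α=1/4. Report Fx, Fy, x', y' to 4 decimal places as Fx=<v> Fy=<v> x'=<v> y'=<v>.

Fx=1.5000 Fy=-3.5185 x'=1.3750 y'=-9.8796

F_att = 3/2·(g−p) = 3/2·(1,-2) = (1.5000,-3.0000)
o1: d²=464 > ρ²=53 → inactive
o2: d²=490 > ρ²=53 → inactive
o3: d²=9 ≤ ρ²=53; F_rep = 14·(0,-3)/9² = (0.0000,-0.5185)
o4: d²=261 > ρ²=53 → inactive
F = F_att + ΣF_rep = (1.5000,-3.5185)
p' = p + 1/4·F = (1.3750,-9.8796)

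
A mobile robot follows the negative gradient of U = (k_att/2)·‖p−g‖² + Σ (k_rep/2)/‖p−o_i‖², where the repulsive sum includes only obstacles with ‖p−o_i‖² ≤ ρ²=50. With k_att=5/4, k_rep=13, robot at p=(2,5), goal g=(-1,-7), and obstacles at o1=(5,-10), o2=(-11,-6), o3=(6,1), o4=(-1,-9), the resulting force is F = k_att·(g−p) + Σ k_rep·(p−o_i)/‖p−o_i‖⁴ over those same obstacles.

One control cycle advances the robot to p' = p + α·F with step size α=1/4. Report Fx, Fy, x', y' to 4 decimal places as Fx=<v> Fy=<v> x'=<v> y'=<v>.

F_att = 5/4·(g−p) = 5/4·(-3,-12) = (-3.7500,-15.0000)
o1: d²=234 > ρ²=50 → inactive
o2: d²=290 > ρ²=50 → inactive
o3: d²=32 ≤ ρ²=50; F_rep = 13·(-4,4)/32² = (-0.0508,0.0508)
o4: d²=205 > ρ²=50 → inactive
F = F_att + ΣF_rep = (-3.8008,-14.9492)
p' = p + 1/4·F = (1.0498,1.2627)

Fx=-3.8008 Fy=-14.9492 x'=1.0498 y'=1.2627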